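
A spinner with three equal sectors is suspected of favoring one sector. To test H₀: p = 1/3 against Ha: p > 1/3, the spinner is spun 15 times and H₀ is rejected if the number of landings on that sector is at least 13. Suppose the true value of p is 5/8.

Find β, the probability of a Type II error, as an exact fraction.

33725631854457/35184372088832

β = P(fail to reject H₀ | Ha true) = P(X ≤ 12 | p = 5/8), X ~ Binomial(15, 5/8).
Adding the binomial probabilities P(X=0)+…+P(X=12) at p = 5/8 gives 33725631854457/35184372088832.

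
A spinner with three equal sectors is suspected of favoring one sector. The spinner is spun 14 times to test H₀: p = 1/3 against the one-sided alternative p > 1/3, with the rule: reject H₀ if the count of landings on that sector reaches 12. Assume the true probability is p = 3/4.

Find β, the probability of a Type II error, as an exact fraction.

96485417/134217728

β = P(fail to reject H₀ | Ha true) = P(Y ≤ 11 | p = 3/4), Y ~ Binomial(14, 3/4).
Summing C(14,j)·(3/4)^j·(1/4)^{14-j} for j = 0..11 gives 96485417/134217728.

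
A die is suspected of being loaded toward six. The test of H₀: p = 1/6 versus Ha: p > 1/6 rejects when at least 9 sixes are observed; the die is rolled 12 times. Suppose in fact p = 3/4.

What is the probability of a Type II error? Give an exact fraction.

5892517/16777216

β = P(fail to reject H₀ | Ha true) = P(Y ≤ 8 | p = 3/4), Y ~ Binomial(12, 3/4).
Equivalently, β = 1 − P(Y ≥ 9) = 5892517/16777216.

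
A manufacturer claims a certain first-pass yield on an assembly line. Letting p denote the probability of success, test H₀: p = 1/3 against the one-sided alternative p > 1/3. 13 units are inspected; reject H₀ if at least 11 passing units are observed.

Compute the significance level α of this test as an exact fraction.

113/531441

Under H₀, K ~ Binomial(13, 1/3), and α = P(K ≥ 11).
P(K ≥ 11) = Σ_{j=11}^{13} C(13,j)·(1/3)^j·(2/3)^{13-j} = 113/531441.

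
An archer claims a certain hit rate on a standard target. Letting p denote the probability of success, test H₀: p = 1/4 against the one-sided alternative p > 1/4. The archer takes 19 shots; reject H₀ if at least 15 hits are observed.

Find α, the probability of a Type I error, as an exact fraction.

85429/68719476736

α = P(reject H₀ | H₀ true) = P(X ≥ 15 | p = 1/4), with X ~ Binomial(19, 1/4).
Adding the binomial terms for j = 15 through 19 with p = 1/4 yields 85429/68719476736.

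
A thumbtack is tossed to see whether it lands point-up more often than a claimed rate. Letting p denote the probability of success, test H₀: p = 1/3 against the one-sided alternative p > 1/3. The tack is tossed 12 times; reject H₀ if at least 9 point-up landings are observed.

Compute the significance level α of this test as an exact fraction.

α = P(reject H₀ | H₀ true) = P(S ≥ 9 | p = 1/3), with S ~ Binomial(12, 1/3).
Adding the binomial terms for j = 9 through 12 with p = 1/3 yields 683/177147.

683/177147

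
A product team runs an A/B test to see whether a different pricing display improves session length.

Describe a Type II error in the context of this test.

A Type II error would mean concluding that the new design has no effect on session length (or at least failing to establish that the new design increases session length) when in fact the new design increases session length.

With the conventional null hypothesis that the new design has no effect on session length:
A Type II error is failing to reject H₀ when H₀ is false.
Here that means keeping the current design when actually the new design increases session length.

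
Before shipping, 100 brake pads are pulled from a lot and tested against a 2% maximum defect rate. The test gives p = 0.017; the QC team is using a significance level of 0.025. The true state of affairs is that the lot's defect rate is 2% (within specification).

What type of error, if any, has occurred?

The conventional null hypothesis is that the lot's defect rate is 2% (within specification).
Since p = 0.017 < α = 0.025, H₀ is rejected.
H₀ is true (actually the lot's defect rate is 2% (within specification)).
Rejecting a true H₀ is a Type I error.

Type I error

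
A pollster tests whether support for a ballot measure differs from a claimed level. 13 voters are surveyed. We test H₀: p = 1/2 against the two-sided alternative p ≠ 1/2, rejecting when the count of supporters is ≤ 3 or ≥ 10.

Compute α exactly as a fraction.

189/2048

The significance level is the null-hypothesis probability of the rejection region {≤3} ∪ {≥10}.
By symmetry, α = 2·P(S ≤ 3) = 2·(1 + 13 + 78 + 286)/8192 = 756/8192 = 189/2048.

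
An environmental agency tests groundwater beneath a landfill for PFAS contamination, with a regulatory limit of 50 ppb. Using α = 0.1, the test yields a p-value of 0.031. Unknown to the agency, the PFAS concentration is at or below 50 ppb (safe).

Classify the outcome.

Type I error

The conventional null hypothesis is that the PFAS concentration is at or below 50 ppb (safe).
Since p = 0.031 < α = 0.1, H₀ is rejected.
H₀ is true (actually the PFAS concentration is at or below 50 ppb (safe)).
Rejecting a true H₀ is a Type I error.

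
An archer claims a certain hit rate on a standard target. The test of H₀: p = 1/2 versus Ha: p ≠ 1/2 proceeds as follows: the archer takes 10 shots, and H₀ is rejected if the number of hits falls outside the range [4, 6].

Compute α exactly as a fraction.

α = P(K ≤ 3 or K ≥ 7 | p = 1/2), K ~ Binomial(10, 1/2).
Each tail has probability (1 + 10 + 45 + 120)/1024; doubling gives α = 352/1024 = 11/32.

11/32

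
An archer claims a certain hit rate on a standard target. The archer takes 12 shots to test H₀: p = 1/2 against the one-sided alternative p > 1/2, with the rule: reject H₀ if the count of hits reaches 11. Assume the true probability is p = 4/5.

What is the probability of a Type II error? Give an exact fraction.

β = P(fail to reject H₀ | Ha true) = P(K ≤ 10 | p = 4/5), K ~ Binomial(12, 4/5).
Adding the binomial probabilities P(K=0)+…+P(K=10) at p = 4/5 gives 177031761/244140625.

177031761/244140625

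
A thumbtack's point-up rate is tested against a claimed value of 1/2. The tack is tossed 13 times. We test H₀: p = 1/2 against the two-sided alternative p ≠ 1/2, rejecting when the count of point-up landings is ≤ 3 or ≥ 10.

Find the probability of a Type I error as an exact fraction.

Under H₀, K ~ Binomial(13, 1/2); α is the probability of landing in either tail, P(K ≤ 3) + P(K ≥ 10).
Each tail has probability (1 + 13 + 78 + 286)/8192; doubling gives α = 756/8192 = 189/2048.

189/2048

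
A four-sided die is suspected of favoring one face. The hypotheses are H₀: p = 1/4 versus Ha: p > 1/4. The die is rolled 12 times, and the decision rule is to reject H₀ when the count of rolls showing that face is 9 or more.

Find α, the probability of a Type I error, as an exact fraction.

α = P(reject H₀ | H₀ true) = P(K ≥ 9 | p = 1/4), with K ~ Binomial(12, 1/4).
P(K ≥ 9) = Σ_{j=9}^{12} C(12,j)·(1/4)^j·(3/4)^{12-j} = 6571/16777216.

6571/16777216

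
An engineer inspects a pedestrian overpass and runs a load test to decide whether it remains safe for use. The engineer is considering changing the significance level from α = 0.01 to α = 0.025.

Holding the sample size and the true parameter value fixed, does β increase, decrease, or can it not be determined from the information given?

It decreases.

With a larger α the critical value moves toward the center, so more of the Ha sampling distribution lies in the rejection region.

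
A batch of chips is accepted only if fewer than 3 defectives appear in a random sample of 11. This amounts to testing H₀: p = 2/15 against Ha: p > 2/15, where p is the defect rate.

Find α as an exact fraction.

2209953752/12814453125

The significance level is the probability, assuming p = 2/15, of seeing 3 or more defectives in 11 draws.
Via the complement, α = 1 − Σ_{j=0}^{2} C(11,j)(2/15)^j(13/15)^{11-j} = 2209953752/12814453125.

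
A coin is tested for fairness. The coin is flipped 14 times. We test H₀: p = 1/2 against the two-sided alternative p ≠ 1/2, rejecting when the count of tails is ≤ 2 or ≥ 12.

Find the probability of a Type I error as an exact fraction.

α = P(Y ≤ 2 or Y ≥ 12 | p = 1/2), Y ~ Binomial(14, 1/2).
By symmetry, α = 2·P(Y ≤ 2) = 2·(1 + 14 + 91)/16384 = 212/16384 = 53/4096.

53/4096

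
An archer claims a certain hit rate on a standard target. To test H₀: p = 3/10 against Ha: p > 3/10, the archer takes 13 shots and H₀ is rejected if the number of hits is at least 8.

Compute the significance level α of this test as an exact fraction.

Under H₀, S ~ Binomial(13, 3/10), and α = P(S ≥ 8).
P(S ≥ 8) = Σ_{j=8}^{13} C(13,j)·(3/10)^j·(7/10)^{13-j} = 45557031771/2500000000000.

45557031771/2500000000000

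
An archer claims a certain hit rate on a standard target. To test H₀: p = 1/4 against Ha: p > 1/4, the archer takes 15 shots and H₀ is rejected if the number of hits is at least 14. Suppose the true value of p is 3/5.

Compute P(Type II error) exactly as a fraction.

30359740148/30517578125

β = P(fail to reject H₀ | Ha true) = P(Y ≤ 13 | p = 3/5), Y ~ Binomial(15, 3/5).
Equivalently, β = 1 − P(Y ≥ 14) = 30359740148/30517578125.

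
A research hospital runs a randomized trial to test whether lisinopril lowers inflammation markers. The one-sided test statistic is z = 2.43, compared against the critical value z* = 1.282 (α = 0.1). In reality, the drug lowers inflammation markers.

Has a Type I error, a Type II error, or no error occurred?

No error — this is a correct decision.

The conventional null hypothesis is that the drug has no effect on inflammation markers.
Since z = 2.43 > z* = 1.282, H₀ is rejected.
H₀ is false (actually the drug lowers inflammation markers).
The decision matches the true state — no error.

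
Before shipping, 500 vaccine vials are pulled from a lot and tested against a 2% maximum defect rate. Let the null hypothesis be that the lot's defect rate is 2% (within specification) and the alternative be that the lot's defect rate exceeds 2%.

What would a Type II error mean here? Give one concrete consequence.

A Type II error would mean concluding that the lot's defect rate is 2% (within specification) (or at least failing to establish that the lot's defect rate exceeds 2%) when in fact the lot's defect rate exceeds 2%. Consequence: defective units reach the field, triggering recalls or failures.

A Type II error is failing to reject H₀ when H₀ is false.
Here that means accepting the lot and shipping it when actually the lot's defect rate exceeds 2%.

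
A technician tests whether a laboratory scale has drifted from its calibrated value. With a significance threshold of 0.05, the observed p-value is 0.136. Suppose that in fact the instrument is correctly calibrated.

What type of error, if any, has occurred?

The conventional null hypothesis is that the instrument is correctly calibrated.
Since p = 0.136 ≥ α = 0.05, H₀ is not rejected.
H₀ is true (actually the instrument is correctly calibrated).
The decision matches the true state — no error.

No error (correct decision).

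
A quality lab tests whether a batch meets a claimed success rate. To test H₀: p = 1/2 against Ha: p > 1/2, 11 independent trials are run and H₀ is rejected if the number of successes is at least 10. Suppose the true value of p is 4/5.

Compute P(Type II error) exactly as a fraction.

6619897/9765625

A Type II error is failing to reject when Ha holds: with p = 4/5, β = P(X ≤ 9).
Equivalently, β = 1 − P(X ≥ 10) = 6619897/9765625.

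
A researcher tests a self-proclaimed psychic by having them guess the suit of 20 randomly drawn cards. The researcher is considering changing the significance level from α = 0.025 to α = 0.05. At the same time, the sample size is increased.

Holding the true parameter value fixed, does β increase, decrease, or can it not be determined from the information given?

With a larger α the critical value moves toward the center, so more of the Ha sampling distribution lies in the rejection region. More data shrinks sampling variability; the test statistic under Ha concentrates further from the null value, making rejection more likely. Both changes push β in the same direction.

It decreases.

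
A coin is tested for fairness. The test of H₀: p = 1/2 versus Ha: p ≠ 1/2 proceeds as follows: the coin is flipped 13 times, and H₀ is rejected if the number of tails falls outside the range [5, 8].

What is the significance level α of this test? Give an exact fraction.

1093/4096

The significance level is the null-hypothesis probability of the rejection region {≤4} ∪ {≥9}.
The two tails are symmetric, so α = 2·(1 + 13 + 78 + 286 + 715)/2^13 = 2186/8192 = 1093/4096.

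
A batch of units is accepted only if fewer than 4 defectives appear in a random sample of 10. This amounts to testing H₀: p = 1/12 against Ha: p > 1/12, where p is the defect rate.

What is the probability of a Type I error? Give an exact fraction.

34654379/5159780352

Under H₀, Y ~ Binomial(10, 1/12); the Type I error rate is P(Y ≥ 4).
Via the complement, α = 1 − Σ_{j=0}^{3} C(10,j)(1/12)^j(11/12)^{10-j} = 34654379/5159780352.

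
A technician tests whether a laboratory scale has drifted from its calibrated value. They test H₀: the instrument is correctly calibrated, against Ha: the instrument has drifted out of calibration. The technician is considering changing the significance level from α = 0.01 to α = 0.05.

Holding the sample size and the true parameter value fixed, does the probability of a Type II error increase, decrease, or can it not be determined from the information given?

It decreases.

A larger α widens the rejection region, so when the alternative is true more outcomes lead to rejection — failing to reject becomes less likely.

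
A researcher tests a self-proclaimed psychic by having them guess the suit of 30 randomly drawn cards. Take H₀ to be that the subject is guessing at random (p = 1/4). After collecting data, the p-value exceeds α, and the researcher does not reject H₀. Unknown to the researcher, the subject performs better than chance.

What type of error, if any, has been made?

H₀ was not rejected, but H₀ is actually false.
Failing to reject a false null hypothesis is a Type II error (false negative).

Type II error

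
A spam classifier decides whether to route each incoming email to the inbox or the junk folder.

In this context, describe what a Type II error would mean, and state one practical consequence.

A Type II error would mean concluding that the message is legitimate (not spam) (or at least failing to establish that the message is spam) when in fact the message is spam. Consequence: spam reaches the user's inbox.

With the conventional null hypothesis that the message is legitimate (not spam):
A Type II error is failing to reject H₀ when H₀ is false.
Here that means delivering the message to the inbox when actually the message is spam.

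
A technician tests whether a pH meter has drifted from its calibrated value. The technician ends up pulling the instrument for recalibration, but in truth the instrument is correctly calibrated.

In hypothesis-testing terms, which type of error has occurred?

The null hypothesis here is that the instrument is correctly calibrated.
'Pulling the instrument for recalibration' corresponds to rejecting H₀.
H₀ was rejected but H₀ is true — a Type I error (false positive).

Type I error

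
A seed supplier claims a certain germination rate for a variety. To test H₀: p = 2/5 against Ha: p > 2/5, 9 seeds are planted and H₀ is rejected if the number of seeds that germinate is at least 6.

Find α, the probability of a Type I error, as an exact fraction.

194048/1953125

α = P(reject H₀ | H₀ true) = P(K ≥ 6 | p = 2/5), with K ~ Binomial(9, 2/5).
Adding the binomial terms for j = 6 through 9 with p = 2/5 yields 194048/1953125.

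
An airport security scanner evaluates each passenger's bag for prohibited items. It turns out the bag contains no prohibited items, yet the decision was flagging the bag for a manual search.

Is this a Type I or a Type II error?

Type I error

The null hypothesis here is that the bag contains no prohibited items.
'Flagging the bag for a manual search' corresponds to rejecting H₀.
H₀ was rejected but H₀ is true — a Type I error (false positive).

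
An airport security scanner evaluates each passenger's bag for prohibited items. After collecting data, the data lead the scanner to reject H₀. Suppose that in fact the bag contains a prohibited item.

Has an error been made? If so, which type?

The conventional null hypothesis here is that the bag contains no prohibited items.
The test rejected a false H₀ — the decision matches the true state.

Neither — the decision is correct.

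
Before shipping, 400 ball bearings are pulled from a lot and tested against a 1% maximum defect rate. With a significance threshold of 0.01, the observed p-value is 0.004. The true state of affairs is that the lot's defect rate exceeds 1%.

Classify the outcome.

The conventional null hypothesis is that the lot's defect rate is 1% (within specification).
Since p = 0.004 < α = 0.01, H₀ is rejected.
H₀ is false (actually the lot's defect rate exceeds 1%).
The decision matches the true state — no error.

No error — this is a correct decision.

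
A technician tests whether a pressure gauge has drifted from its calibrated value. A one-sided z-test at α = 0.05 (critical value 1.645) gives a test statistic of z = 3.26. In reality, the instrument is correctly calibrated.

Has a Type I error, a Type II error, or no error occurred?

The conventional null hypothesis is that the instrument is correctly calibrated.
Since z = 3.26 > z* = 1.645, H₀ is rejected.
H₀ is true (actually the instrument is correctly calibrated).
Rejecting a true H₀ is a Type I error.

Type I error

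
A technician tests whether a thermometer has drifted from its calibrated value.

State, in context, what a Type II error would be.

A Type II error would mean concluding that the instrument is correctly calibrated (or at least failing to establish that the instrument has drifted out of calibration) when in fact the instrument has drifted out of calibration.

With the conventional null hypothesis that the instrument is correctly calibrated:
A Type II error is failing to reject H₀ when H₀ is false.
Here that means leaving the instrument in service when actually the instrument has drifted out of calibration.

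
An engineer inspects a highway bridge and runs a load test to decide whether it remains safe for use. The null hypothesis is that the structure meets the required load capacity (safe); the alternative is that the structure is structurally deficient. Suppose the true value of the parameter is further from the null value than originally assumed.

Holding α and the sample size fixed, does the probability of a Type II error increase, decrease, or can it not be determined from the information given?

A bigger departure from H₀ is easier for the test to detect, so it fails to reject less often.

It decreases.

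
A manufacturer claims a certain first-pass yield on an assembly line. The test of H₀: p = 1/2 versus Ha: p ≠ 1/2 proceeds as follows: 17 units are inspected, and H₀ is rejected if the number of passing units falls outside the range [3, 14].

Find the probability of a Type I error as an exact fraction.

77/32768

Under H₀, K ~ Binomial(17, 1/2); α is the probability of landing in either tail, P(K ≤ 2) + P(K ≥ 15).
By symmetry, α = 2·P(K ≤ 2) = 2·(1 + 17 + 136)/131072 = 308/131072 = 77/32768.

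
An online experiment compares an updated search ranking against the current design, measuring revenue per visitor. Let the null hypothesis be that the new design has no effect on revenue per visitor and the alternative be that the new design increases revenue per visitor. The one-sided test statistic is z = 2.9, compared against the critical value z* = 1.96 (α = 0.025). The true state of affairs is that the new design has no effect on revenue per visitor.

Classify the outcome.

Type I error

Since z = 2.9 > z* = 1.96, H₀ is rejected.
H₀ is true (actually the new design has no effect on revenue per visitor).
Rejecting a true H₀ is a Type I error.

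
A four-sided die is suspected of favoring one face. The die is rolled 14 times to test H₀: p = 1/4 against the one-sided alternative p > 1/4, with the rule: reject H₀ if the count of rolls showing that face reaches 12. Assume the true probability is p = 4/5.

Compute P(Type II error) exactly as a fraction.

3368829417/6103515625

A Type II error is failing to reject when Ha holds: with p = 4/5, β = P(Y ≤ 11).
Equivalently, β = 1 − P(Y ≥ 12) = 3368829417/6103515625.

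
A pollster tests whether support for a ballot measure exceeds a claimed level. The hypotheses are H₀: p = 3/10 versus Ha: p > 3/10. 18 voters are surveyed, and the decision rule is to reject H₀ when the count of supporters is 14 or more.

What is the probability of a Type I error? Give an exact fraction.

Under H₀, Y ~ Binomial(18, 3/10), and α = P(Y ≥ 14).
P(Y ≥ 14) = Σ_{j=14}^{18} C(18,j)·(3/10)^j·(7/10)^{18-j} = 493702843149/12500000000000000.

493702843149/12500000000000000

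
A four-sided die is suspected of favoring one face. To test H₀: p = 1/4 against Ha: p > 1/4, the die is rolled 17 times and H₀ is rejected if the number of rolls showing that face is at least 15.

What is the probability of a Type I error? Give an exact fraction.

The Type I error probability is α = P(X ≥ 15) computed under H₀, where X ~ Binomial(17, 1/4).
P(X ≥ 15) = Σ_{j=15}^{17} C(17,j)·(1/4)^j·(3/4)^{17-j} = 319/4294967296.

319/4294967296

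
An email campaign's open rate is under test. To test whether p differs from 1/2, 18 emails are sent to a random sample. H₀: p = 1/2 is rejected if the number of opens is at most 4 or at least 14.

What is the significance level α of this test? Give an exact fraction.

Under H₀, X ~ Binomial(18, 1/2); α is the probability of landing in either tail, P(X ≤ 4) + P(X ≥ 14).
The two tails are symmetric, so α = 2·(1 + 18 + 153 + 816 + 3060)/2^18 = 8096/262144 = 253/8192.

253/8192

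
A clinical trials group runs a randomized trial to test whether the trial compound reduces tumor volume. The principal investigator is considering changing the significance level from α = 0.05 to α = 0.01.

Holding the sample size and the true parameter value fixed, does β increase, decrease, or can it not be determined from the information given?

Lowering α raises the bar for rejection; under Ha, the test now fails to reject on outcomes it previously would have rejected.

It increases.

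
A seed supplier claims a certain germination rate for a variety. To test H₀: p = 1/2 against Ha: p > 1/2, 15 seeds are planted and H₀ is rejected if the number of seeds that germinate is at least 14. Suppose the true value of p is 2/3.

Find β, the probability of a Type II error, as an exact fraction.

14070379/14348907

Under the alternative p = 2/3, S ~ Binomial(15, 2/3); β is the probability the test does not reject, P(S < 14).
Adding the binomial probabilities P(S=0)+…+P(S=13) at p = 2/3 gives 14070379/14348907.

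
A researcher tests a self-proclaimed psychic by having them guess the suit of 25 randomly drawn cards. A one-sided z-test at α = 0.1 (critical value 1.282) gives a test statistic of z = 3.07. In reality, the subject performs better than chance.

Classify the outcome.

The conventional null hypothesis is that the subject is guessing at random (p = 1/4).
Since z = 3.07 > z* = 1.282, H₀ is rejected.
H₀ is false (actually the subject performs better than chance).
The decision matches the true state — no error.

No error — this is a correct decision.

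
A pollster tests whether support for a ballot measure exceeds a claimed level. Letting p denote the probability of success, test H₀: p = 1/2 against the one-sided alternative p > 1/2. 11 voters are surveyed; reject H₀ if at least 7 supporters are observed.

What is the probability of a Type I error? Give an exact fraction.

281/1024

The Type I error probability is α = P(X ≥ 7) computed under H₀, where X ~ Binomial(11, 1/2).
P(X ≥ 7) = [C(11,7) + C(11,8) + C(11,9) + C(11,10) + C(11,11)] / 2^11 = (330 + 165 + 55 + 11 + 1) / 2048 = 562/2048 = 281/1024.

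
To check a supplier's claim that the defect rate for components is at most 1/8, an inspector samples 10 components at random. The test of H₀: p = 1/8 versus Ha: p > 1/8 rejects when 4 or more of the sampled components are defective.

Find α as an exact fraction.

α = P(reject H₀ | H₀ true) = P(X ≥ 4 | p = 1/8), X ~ Binomial(10, 1/8).
α = 1 − P(X ≤ 3) = 1 − 261063131/268435456 = 7372325/268435456.

7372325/268435456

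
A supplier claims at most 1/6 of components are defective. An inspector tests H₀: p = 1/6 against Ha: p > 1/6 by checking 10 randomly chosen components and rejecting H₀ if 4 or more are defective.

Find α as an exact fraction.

α = P(reject H₀ | H₀ true) = P(X ≥ 4 | p = 1/6), X ~ Binomial(10, 1/6).
Computing the lower-tail complement: 1 − 390625/419904 = 29279/419904.

29279/419904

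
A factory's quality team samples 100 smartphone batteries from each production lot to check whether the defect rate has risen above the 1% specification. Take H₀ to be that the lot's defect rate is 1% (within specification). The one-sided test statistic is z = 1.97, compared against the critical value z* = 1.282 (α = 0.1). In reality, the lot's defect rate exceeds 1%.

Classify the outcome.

Neither — the decision is correct.

Since z = 1.97 > z* = 1.282, H₀ is rejected.
H₀ is false (actually the lot's defect rate exceeds 1%).
The decision matches the true state — no error.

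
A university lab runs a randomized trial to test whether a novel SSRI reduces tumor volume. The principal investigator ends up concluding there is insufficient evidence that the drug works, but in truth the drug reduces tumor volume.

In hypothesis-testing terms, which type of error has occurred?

Type II error

The null hypothesis here is that the drug has no effect on tumor volume.
'Concluding there is insufficient evidence that the drug works' corresponds to failing to reject H₀.
H₀ was not rejected but H₀ is false — a Type II error (false negative).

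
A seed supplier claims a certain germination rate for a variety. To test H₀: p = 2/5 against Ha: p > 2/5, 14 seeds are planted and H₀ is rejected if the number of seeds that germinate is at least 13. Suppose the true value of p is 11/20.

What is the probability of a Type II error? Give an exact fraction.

A Type II error is failing to reject when Ha holds: with p = 11/20, β = P(K ≤ 12).
Equivalently, β = 1 − P(K ≥ 13) = 1633670388436281453/1638400000000000000.

1633670388436281453/1638400000000000000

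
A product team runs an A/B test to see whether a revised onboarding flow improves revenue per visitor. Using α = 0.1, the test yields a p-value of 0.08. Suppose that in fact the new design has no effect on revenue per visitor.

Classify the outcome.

Type I error

The conventional null hypothesis is that the new design has no effect on revenue per visitor.
Since p = 0.08 < α = 0.1, H₀ is rejected.
H₀ is true (actually the new design has no effect on revenue per visitor).
Rejecting a true H₀ is a Type I error.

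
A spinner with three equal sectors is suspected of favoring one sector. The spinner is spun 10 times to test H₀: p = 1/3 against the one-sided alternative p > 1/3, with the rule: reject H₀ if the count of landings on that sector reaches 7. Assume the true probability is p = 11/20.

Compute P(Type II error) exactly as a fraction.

β = P(fail to reject H₀ | Ha true) = P(K ≤ 6 | p = 11/20), K ~ Binomial(10, 11/20).
Adding the binomial probabilities P(K=0)+…+P(K=6) at p = 11/20 gives 1878942860721/2560000000000.

1878942860721/2560000000000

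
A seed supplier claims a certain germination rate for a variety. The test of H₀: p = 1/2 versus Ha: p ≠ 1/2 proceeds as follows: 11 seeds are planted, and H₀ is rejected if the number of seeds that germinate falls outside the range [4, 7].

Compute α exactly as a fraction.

29/128

α = P(X ≤ 3 or X ≥ 8 | p = 1/2), X ~ Binomial(11, 1/2).
By symmetry, α = 2·P(X ≤ 3) = 2·(1 + 11 + 55 + 165)/2048 = 464/2048 = 29/128.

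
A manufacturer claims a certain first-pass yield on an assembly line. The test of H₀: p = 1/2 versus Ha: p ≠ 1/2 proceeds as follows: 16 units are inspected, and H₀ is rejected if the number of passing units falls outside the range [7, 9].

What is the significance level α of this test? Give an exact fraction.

14893/32768

α = P(Y ≤ 6 or Y ≥ 10 | p = 1/2), Y ~ Binomial(16, 1/2).
The two tails are symmetric, so α = 2·(1 + 16 + 120 + 560 + 1820 + 4368 + 8008)/2^16 = 29786/65536 = 14893/32768.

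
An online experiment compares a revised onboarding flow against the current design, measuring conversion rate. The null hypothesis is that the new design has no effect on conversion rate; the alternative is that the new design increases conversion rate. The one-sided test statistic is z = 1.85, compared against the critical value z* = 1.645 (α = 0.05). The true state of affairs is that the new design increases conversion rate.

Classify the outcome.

No error — this is a correct decision.

Since z = 1.85 > z* = 1.645, H₀ is rejected.
H₀ is false (actually the new design increases conversion rate).
The decision matches the true state — no error.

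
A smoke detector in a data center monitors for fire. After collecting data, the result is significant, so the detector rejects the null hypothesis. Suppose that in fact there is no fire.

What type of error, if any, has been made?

The conventional null hypothesis here is that there is no fire.
H₀ was rejected, but H₀ is actually true.
Rejecting a true null hypothesis is a Type I error (false positive).

Type I error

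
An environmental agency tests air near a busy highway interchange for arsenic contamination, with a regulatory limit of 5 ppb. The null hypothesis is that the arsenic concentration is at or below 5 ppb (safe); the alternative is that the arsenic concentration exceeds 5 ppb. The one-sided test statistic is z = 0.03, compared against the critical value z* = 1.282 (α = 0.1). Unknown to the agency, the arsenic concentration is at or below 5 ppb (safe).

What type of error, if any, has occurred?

Since z = 0.03 ≤ z* = 1.282, H₀ is not rejected.
H₀ is true (actually the arsenic concentration is at or below 5 ppb (safe)).
The decision matches the true state — no error.

No error — this is a correct decision.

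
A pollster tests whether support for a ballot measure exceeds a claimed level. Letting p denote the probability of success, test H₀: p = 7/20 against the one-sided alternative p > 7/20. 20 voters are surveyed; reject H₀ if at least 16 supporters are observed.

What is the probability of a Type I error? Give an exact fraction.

α = P(reject H₀ | H₀ true) = P(K ≥ 16 | p = 7/20), with K ~ Binomial(20, 7/20).
Summing C(20,j)(7/20)^j(13/20)^{20−j} for j = 16,…,20 gives 1309170390051900216169/26214400000000000000000000.

1309170390051900216169/26214400000000000000000000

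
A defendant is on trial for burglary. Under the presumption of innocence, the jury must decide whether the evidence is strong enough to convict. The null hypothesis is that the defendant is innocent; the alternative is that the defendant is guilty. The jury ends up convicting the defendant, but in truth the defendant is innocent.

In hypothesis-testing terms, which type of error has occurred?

'Convicting the defendant' corresponds to rejecting H₀.
H₀ was rejected but H₀ is true — a Type I error (false positive).

Type I error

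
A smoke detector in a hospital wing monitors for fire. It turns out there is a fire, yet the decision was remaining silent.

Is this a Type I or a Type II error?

Type II error

The null hypothesis here is that there is no fire.
'Remaining silent' corresponds to failing to reject H₀.
H₀ was not rejected but H₀ is false — a Type II error (false negative).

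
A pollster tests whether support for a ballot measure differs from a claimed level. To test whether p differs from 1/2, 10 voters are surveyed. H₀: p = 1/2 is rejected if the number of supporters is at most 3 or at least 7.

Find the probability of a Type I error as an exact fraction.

The significance level is the null-hypothesis probability of the rejection region {≤3} ∪ {≥7}.
Each tail has probability (1 + 10 + 45 + 120)/1024; doubling gives α = 352/1024 = 11/32.

11/32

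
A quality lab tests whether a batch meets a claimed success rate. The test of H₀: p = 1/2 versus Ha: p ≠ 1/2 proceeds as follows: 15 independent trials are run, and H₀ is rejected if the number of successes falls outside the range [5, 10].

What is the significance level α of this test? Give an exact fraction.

α = P(Y ≤ 4 or Y ≥ 11 | p = 1/2), Y ~ Binomial(15, 1/2).
The two tails are symmetric, so α = 2·(1 + 15 + 105 + 455 + 1365)/2^15 = 3882/32768 = 1941/16384.

1941/16384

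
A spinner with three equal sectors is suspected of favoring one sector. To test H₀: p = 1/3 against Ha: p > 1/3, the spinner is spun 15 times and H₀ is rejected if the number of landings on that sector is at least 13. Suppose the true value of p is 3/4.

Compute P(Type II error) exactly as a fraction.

Under the alternative p = 3/4, X ~ Binomial(15, 3/4); β is the probability the test does not reject, P(X < 13).
Equivalently, β = 1 − P(X ≥ 13) = 820244467/1073741824.

820244467/1073741824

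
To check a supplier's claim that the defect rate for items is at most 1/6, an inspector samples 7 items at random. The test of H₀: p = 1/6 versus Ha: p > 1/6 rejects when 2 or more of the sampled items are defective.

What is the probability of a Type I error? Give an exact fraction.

7703/23328

The significance level is the probability, assuming p = 1/6, of seeing 2 or more defectives in 7 draws.
Computing the lower-tail complement: 1 − 15625/23328 = 7703/23328.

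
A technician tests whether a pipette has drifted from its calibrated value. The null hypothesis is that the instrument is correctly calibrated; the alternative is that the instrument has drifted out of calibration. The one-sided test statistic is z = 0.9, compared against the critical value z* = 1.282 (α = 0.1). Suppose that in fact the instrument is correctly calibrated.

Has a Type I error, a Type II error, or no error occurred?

No error — this is a correct decision.

Since z = 0.9 ≤ z* = 1.282, H₀ is not rejected.
H₀ is true (actually the instrument is correctly calibrated).
The decision matches the true state — no error.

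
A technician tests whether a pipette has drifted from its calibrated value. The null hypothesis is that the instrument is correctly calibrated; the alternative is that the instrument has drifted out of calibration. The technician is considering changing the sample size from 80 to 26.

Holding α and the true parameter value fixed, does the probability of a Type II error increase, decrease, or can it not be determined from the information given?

With less data the test statistic is noisier; under Ha, more outcomes land inside the acceptance region.

It increases.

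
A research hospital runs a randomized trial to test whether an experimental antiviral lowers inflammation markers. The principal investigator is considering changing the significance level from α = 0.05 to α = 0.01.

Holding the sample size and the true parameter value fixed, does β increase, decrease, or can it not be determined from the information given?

It increases.

A smaller α moves the rejection region further into the tail. With the alternative true, more outcomes now fall outside the rejection region, so failing to reject becomes more likely.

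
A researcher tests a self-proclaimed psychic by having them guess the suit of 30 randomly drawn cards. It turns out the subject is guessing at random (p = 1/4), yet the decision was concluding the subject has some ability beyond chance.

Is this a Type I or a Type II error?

Type I error

The null hypothesis here is that the subject is guessing at random (p = 1/4).
'Concluding the subject has some ability beyond chance' corresponds to rejecting H₀.
H₀ was rejected but H₀ is true — a Type I error (false positive).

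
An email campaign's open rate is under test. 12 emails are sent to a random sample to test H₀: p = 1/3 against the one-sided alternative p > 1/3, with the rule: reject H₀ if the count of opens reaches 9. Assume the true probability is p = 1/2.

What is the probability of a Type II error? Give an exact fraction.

A Type II error is failing to reject when Ha holds: with p = 1/2, β = P(K ≤ 8).
Equivalently, β = 1 − P(K ≥ 9) = 3797/4096.

3797/4096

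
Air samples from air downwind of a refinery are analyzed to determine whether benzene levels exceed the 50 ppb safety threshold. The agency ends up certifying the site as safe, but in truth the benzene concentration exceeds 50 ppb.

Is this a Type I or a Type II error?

The null hypothesis here is that the benzene concentration is at or below 50 ppb (safe).
'Certifying the site as safe' corresponds to failing to reject H₀.
H₀ was not rejected but H₀ is false — a Type II error (false negative).

Type II error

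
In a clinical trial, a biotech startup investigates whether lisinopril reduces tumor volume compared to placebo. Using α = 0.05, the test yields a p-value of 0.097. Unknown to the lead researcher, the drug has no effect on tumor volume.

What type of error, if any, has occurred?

The conventional null hypothesis is that the drug has no effect on tumor volume.
Since p = 0.097 ≥ α = 0.05, H₀ is not rejected.
H₀ is true (actually the drug has no effect on tumor volume).
The decision matches the true state — no error.

No error (correct decision).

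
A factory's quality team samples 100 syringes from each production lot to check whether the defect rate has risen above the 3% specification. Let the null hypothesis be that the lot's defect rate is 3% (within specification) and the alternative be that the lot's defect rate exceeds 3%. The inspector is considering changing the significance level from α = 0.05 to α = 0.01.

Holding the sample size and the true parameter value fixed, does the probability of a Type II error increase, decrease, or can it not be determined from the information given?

It increases.

A smaller α moves the rejection region further into the tail. With the alternative true, more outcomes now fall outside the rejection region, so failing to reject becomes more likely.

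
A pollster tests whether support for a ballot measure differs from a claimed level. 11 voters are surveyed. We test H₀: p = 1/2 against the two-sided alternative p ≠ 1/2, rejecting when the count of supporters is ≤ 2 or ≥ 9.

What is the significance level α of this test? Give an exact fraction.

67/1024

Under H₀, S ~ Binomial(11, 1/2); α is the probability of landing in either tail, P(S ≤ 2) + P(S ≥ 9).
Each tail has probability (1 + 11 + 55)/2048; doubling gives α = 134/2048 = 67/1024.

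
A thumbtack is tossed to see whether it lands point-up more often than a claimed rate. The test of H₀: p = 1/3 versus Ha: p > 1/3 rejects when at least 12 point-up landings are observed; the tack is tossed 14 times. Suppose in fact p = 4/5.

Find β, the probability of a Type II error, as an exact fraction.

A Type II error is failing to reject when Ha holds: with p = 4/5, β = P(Y ≤ 11).
Summing C(14,j)·(4/5)^j·(1/5)^{14-j} for j = 0..11 gives 3368829417/6103515625.

3368829417/6103515625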